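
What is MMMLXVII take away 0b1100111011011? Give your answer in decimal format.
Convert MMMLXVII (Roman numeral) → 1000 + 1000 + 1000 + 50 + 10 + 5 + 1 + 1 = 3067 (decimal)
Convert 0b1100111011011 (binary) → 4096 + 2048 + 256 + 128 + 64 + 16 + 8 + 2 + 1 = 6619 (decimal)
Compute 3067 - 6619 = -3552
-3552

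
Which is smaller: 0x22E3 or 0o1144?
Convert 0x22E3 (hexadecimal) → 2×4096 + 2×256 + 14×16 + 3 = 8931 (decimal)
Convert 0o1144 (octal) → 1×512 + 1×64 + 4×8 + 4 = 612 (decimal)
Compare 8931 vs 612: smaller = 612
612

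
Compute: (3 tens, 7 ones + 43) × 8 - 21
Convert 3 tens, 7 ones (place-value notation) → 3×10 + 7 = 37 (decimal)
Expression in decimal: (37 + 43) × 8 - 21
Parentheses first: 37 + 43 = 80
Multiply: 80 × 8 = 640
Subtract: 640 - 21 = 619
619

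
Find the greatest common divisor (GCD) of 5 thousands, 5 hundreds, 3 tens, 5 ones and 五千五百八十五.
Convert 5 thousands, 5 hundreds, 3 tens, 5 ones (place-value notation) → 5×1000 + 5×100 + 3×10 + 5 = 5535 (decimal)
Convert 五千五百八十五 (Chinese numeral) → 5×1000 + 5×100 + 8×10 + 5 = 5585 (decimal)
Compute gcd(5535, 5585) = 5
5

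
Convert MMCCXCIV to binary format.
Convert MMCCXCIV (Roman numeral) → 1000 + 1000 + 100 + 100 + 90 + 4 = 2294 (decimal)
Convert 2294 (decimal) → 2294 = 2048 + 128 + 64 + 32 + 16 + 4 + 2 → 0b100011110110 (binary)
0b100011110110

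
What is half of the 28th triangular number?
The 28th triangular number = 28×29/2 = 406
Compute 406 ÷ 2 = 203
203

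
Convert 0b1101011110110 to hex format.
Convert 0b1101011110110 (binary) → 4096 + 2048 + 512 + 128 + 64 + 32 + 16 + 4 + 2 = 6902 (decimal)
Convert 6902 (decimal) → 6902 = 1×4096 + 10×256 + 15×16 + 6 → 0x1AF6 (hexadecimal)
0x1AF6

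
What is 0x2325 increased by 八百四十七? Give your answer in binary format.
Convert 0x2325 (hexadecimal) → 2×4096 + 3×256 + 2×16 + 5 = 8997 (decimal)
Convert 八百四十七 (Chinese numeral) → 8×100 + 4×10 + 7 = 847 (decimal)
Compute 8997 + 847 = 9844
Convert 9844 (decimal) → 9844 = 8192 + 1024 + 512 + 64 + 32 + 16 + 4 → 0b10011001110100 (binary)
0b10011001110100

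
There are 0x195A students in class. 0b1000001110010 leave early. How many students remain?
Convert 0x195A (hexadecimal) → 1×4096 + 9×256 + 5×16 + 10 = 6490 (decimal)
Convert 0b1000001110010 (binary) → 4096 + 64 + 32 + 16 + 2 = 4210 (decimal)
Compute 6490 - 4210 = 2280
2280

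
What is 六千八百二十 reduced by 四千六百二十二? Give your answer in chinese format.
Convert 六千八百二十 (Chinese numeral) → 6×1000 + 8×100 + 2×10 = 6820 (decimal)
Convert 四千六百二十二 (Chinese numeral) → 4×1000 + 6×100 + 2×10 + 2 = 4622 (decimal)
Compute 6820 - 4622 = 2198
Convert 2198 (decimal) → 2198 = 2×1000 + 1×100 + 9×10 + 8 → 二千一百九十八 (Chinese numeral)
二千一百九十八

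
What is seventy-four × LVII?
Convert seventy-four (English words) → 74 (decimal)
Convert LVII (Roman numeral) → 50 + 5 + 1 + 1 = 57 (decimal)
Compute 74 × 57 = 4218
4218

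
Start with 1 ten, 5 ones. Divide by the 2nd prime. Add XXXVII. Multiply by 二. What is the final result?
Convert 1 ten, 5 ones (place-value notation) → 1×10 + 5 = 15 (decimal)
Start: 15
Convert the 2nd prime (prime index) → 3 (decimal)
15 ÷ 3 = 5
Convert XXXVII (Roman numeral) → 10 + 10 + 10 + 5 + 1 + 1 = 37 (decimal)
5 + 37 = 42
Convert 二 (Chinese numeral) → 2 (decimal)
42 × 2 = 84
84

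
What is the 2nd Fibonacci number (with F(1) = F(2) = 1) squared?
The 2nd Fibonacci number (with F(1) = F(2) = 1) = 1
Compute 1² = 1 × 1 = 1
1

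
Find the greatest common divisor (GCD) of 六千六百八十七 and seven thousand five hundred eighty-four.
Convert 六千六百八十七 (Chinese numeral) → 6×1000 + 6×100 + 8×10 + 7 = 6687 (decimal)
Convert seven thousand five hundred eighty-four (English words) → 7×1000 + 5×100 + 84 = 7584 (decimal)
Compute gcd(6687, 7584) = 3
3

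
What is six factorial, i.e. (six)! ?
Convert six (English words) → 6 (decimal)
Compute 6! = 720
720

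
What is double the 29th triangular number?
The 29th triangular number = 29×30/2 = 435
Compute 435 × 2 = 870
870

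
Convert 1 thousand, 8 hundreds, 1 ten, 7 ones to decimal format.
Convert 1 thousand, 8 hundreds, 1 ten, 7 ones (place-value notation) → 1×1000 + 8×100 + 1×10 + 7 = 1817 (decimal)
1817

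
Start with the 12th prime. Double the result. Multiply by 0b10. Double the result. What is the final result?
Convert the 12th prime (prime index) → 37 (decimal)
Start: 37
37 × 2 = 74
Convert 0b10 (binary) → 2 (decimal)
74 × 2 = 148
148 × 2 = 296
296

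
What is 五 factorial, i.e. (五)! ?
Convert 五 (Chinese numeral) → 5 (decimal)
Compute 5! = 120
120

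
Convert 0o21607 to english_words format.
Convert 0o21607 (octal) → 2×4096 + 1×512 + 6×64 + 7 = 9095 (decimal)
Convert 9095 (decimal) → 9095 = 9×1000 + 95 → nine thousand ninety-five (English words)
nine thousand ninety-five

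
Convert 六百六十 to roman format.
Convert 六百六十 (Chinese numeral) → 6×100 + 6×10 = 660 (decimal)
Convert 660 (decimal) → 660 = 500 + 100 + 50 + 10 → DCLX (Roman numeral)
DCLX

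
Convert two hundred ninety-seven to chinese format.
Convert two hundred ninety-seven (English words) → 2×100 + 97 = 297 (decimal)
Convert 297 (decimal) → 297 = 2×100 + 9×10 + 7 → 二百九十七 (Chinese numeral)
二百九十七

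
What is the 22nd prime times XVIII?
Convert the 22nd prime (prime index) → 79 (decimal)
Convert XVIII (Roman numeral) → 10 + 5 + 1 + 1 + 1 = 18 (decimal)
Compute 79 × 18 = 1422
1422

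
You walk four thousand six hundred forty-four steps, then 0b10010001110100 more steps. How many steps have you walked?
Convert four thousand six hundred forty-four (English words) → 4×1000 + 6×100 + 44 = 4644 (decimal)
Convert 0b10010001110100 (binary) → 8192 + 1024 + 64 + 32 + 16 + 4 = 9332 (decimal)
Compute 4644 + 9332 = 13976
13976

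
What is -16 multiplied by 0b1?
Convert 0b1 (binary) → 1 (decimal)
Compute -16 × 1 = -16
-16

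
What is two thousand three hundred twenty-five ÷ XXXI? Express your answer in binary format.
Convert two thousand three hundred twenty-five (English words) → 2×1000 + 3×100 + 25 = 2325 (decimal)
Convert XXXI (Roman numeral) → 10 + 10 + 10 + 1 = 31 (decimal)
Compute 2325 ÷ 31 = 75
Convert 75 (decimal) → 75 = 64 + 8 + 2 + 1 → 0b1001011 (binary)
0b1001011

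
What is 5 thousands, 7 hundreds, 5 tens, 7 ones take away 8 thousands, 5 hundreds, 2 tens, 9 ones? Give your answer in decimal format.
Convert 5 thousands, 7 hundreds, 5 tens, 7 ones (place-value notation) → 5×1000 + 7×100 + 5×10 + 7 = 5757 (decimal)
Convert 8 thousands, 5 hundreds, 2 tens, 9 ones (place-value notation) → 8×1000 + 5×100 + 2×10 + 9 = 8529 (decimal)
Compute 5757 - 8529 = -2772
-2772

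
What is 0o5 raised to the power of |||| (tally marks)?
Convert 0o5 (octal) → 5 (decimal)
Convert |||| (tally marks) → 4 (decimal)
Compute 5 ^ 4 = 625
625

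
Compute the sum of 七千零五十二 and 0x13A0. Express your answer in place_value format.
Convert 七千零五十二 (Chinese numeral) → 7×1000 + 5×10 + 2 = 7052 (decimal)
Convert 0x13A0 (hexadecimal) → 1×4096 + 3×256 + 10×16 = 5024 (decimal)
Compute 7052 + 5024 = 12076
Convert 12076 (decimal) → 12076 = 12×1000 + 7×10 + 6 → 12 thousands, 7 tens, 6 ones (place-value notation)
12 thousands, 7 tens, 6 ones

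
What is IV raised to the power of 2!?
Convert IV (Roman numeral) → 4 (decimal)
Convert 2! (factorial) → 2 (decimal)
Compute 4 ^ 2 = 16
16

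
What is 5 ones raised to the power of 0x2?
Convert 5 ones (place-value notation) → 5 (decimal)
Convert 0x2 (hexadecimal) → 2 (decimal)
Compute 5 ^ 2 = 25
25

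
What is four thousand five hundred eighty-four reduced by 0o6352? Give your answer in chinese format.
Convert four thousand five hundred eighty-four (English words) → 4×1000 + 5×100 + 84 = 4584 (decimal)
Convert 0o6352 (octal) → 6×512 + 3×64 + 5×8 + 2 = 3306 (decimal)
Compute 4584 - 3306 = 1278
Convert 1278 (decimal) → 1278 = 1×1000 + 2×100 + 7×10 + 8 → 一千二百七十八 (Chinese numeral)
一千二百七十八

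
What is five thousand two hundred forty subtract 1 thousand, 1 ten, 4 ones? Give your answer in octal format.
Convert five thousand two hundred forty (English words) → 5×1000 + 2×100 + 40 = 5240 (decimal)
Convert 1 thousand, 1 ten, 4 ones (place-value notation) → 1×1000 + 1×10 + 4 = 1014 (decimal)
Compute 5240 - 1014 = 4226
Convert 4226 (decimal) → 4226 = 1×4096 + 2×64 + 2 → 0o10202 (octal)
0o10202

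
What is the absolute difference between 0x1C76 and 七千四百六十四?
Convert 0x1C76 (hexadecimal) → 1×4096 + 12×256 + 7×16 + 6 = 7286 (decimal)
Convert 七千四百六十四 (Chinese numeral) → 7×1000 + 4×100 + 6×10 + 4 = 7464 (decimal)
Compute |7286 - 7464| = 178
178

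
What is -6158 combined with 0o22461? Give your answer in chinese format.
Convert 0o22461 (octal) → 2×4096 + 2×512 + 4×64 + 6×8 + 1 = 9521 (decimal)
Compute -6158 + 9521 = 3363
Convert 3363 (decimal) → 3363 = 3×1000 + 3×100 + 6×10 + 3 → 三千三百六十三 (Chinese numeral)
三千三百六十三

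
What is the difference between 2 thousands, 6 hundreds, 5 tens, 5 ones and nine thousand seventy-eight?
Convert 2 thousands, 6 hundreds, 5 tens, 5 ones (place-value notation) → 2×1000 + 6×100 + 5×10 + 5 = 2655 (decimal)
Convert nine thousand seventy-eight (English words) → 9×1000 + 78 = 9078 (decimal)
Difference: |2655 - 9078| = 6423
6423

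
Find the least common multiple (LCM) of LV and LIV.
Convert LV (Roman numeral) → 50 + 5 = 55 (decimal)
Convert LIV (Roman numeral) → 50 + 4 = 54 (decimal)
Compute lcm(55, 54) = 2970
2970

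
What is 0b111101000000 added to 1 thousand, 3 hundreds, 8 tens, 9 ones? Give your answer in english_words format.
Convert 0b111101000000 (binary) → 2048 + 1024 + 512 + 256 + 64 = 3904 (decimal)
Convert 1 thousand, 3 hundreds, 8 tens, 9 ones (place-value notation) → 1×1000 + 3×100 + 8×10 + 9 = 1389 (decimal)
Compute 3904 + 1389 = 5293
Convert 5293 (decimal) → 5293 = 5×1000 + 2×100 + 93 → five thousand two hundred ninety-three (English words)
five thousand two hundred ninety-three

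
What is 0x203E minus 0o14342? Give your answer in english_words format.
Convert 0x203E (hexadecimal) → 2×4096 + 3×16 + 14 = 8254 (decimal)
Convert 0o14342 (octal) → 1×4096 + 4×512 + 3×64 + 4×8 + 2 = 6370 (decimal)
Compute 8254 - 6370 = 1884
Convert 1884 (decimal) → 1884 = 1×1000 + 8×100 + 84 → one thousand eight hundred eighty-four (English words)
one thousand eight hundred eighty-four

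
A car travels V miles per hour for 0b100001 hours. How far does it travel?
Convert V (Roman numeral) → 5 (decimal)
Convert 0b100001 (binary) → 32 + 1 = 33 (decimal)
Compute 5 × 33 = 165
165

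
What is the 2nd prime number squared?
The 2nd prime number = 3
Compute 3² = 3 × 3 = 9
9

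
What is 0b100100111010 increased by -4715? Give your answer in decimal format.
Convert 0b100100111010 (binary) → 2048 + 256 + 32 + 16 + 8 + 2 = 2362 (decimal)
Compute 2362 + -4715 = -2353
-2353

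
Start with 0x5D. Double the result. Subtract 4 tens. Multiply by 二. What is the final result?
Convert 0x5D (hexadecimal) → 5×16 + 13 = 93 (decimal)
Start: 93
93 × 2 = 186
Convert 4 tens (place-value notation) → 4×10 = 40 (decimal)
186 - 40 = 146
Convert 二 (Chinese numeral) → 2 (decimal)
146 × 2 = 292
292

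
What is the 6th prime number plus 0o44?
The 6th prime number = 13
Convert 0o44 (octal) → 4×8 + 4 = 36 (decimal)
Compute 13 + 36 = 49
49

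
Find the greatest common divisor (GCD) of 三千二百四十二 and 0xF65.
Convert 三千二百四十二 (Chinese numeral) → 3×1000 + 2×100 + 4×10 + 2 = 3242 (decimal)
Convert 0xF65 (hexadecimal) → 15×256 + 6×16 + 5 = 3941 (decimal)
Compute gcd(3242, 3941) = 1
1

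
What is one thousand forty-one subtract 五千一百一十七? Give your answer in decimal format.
Convert one thousand forty-one (English words) → 1×1000 + 41 = 1041 (decimal)
Convert 五千一百一十七 (Chinese numeral) → 5×1000 + 1×100 + 1×10 + 7 = 5117 (decimal)
Compute 1041 - 5117 = -4076
-4076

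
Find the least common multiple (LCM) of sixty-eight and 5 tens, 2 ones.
Convert sixty-eight (English words) → 68 (decimal)
Convert 5 tens, 2 ones (place-value notation) → 5×10 + 2 = 52 (decimal)
Compute lcm(68, 52) = 884
884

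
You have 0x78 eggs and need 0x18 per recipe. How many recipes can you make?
Convert 0x78 (hexadecimal) → 7×16 + 8 = 120 (decimal)
Convert 0x18 (hexadecimal) → 1×16 + 8 = 24 (decimal)
Compute 120 ÷ 24 = 5
5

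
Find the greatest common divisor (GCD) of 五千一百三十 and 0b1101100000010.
Convert 五千一百三十 (Chinese numeral) → 5×1000 + 1×100 + 3×10 = 5130 (decimal)
Convert 0b1101100000010 (binary) → 4096 + 2048 + 512 + 256 + 2 = 6914 (decimal)
Compute gcd(5130, 6914) = 2
2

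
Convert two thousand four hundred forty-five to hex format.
Convert two thousand four hundred forty-five (English words) → 2×1000 + 4×100 + 45 = 2445 (decimal)
Convert 2445 (decimal) → 2445 = 9×256 + 8×16 + 13 → 0x98D (hexadecimal)
0x98D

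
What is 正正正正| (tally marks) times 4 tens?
Convert 正正正正| (tally marks) → 5 + 5 + 5 + 5 + 1 = 21 (decimal)
Convert 4 tens (place-value notation) → 4×10 = 40 (decimal)
Compute 21 × 40 = 840
840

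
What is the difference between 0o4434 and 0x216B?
Convert 0o4434 (octal) → 4×512 + 4×64 + 3×8 + 4 = 2332 (decimal)
Convert 0x216B (hexadecimal) → 2×4096 + 1×256 + 6×16 + 11 = 8555 (decimal)
Difference: |2332 - 8555| = 6223
6223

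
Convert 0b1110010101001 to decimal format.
Convert 0b1110010101001 (binary) → 4096 + 2048 + 1024 + 128 + 32 + 8 + 1 = 7337 (decimal)
7337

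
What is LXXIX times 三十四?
Convert LXXIX (Roman numeral) → 50 + 10 + 10 + 9 = 79 (decimal)
Convert 三十四 (Chinese numeral) → 3×10 + 4 = 34 (decimal)
Compute 79 × 34 = 2686
2686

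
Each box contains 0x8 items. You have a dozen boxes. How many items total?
Convert 0x8 (hexadecimal) → 8 (decimal)
Convert a dozen (colloquial) → 12 (decimal)
Compute 8 × 12 = 96
96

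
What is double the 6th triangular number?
The 6th triangular number = 6×7/2 = 21
Compute 21 × 2 = 42
42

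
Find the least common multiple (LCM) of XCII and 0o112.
Convert XCII (Roman numeral) → 90 + 1 + 1 = 92 (decimal)
Convert 0o112 (octal) → 1×64 + 1×8 + 2 = 74 (decimal)
Compute lcm(92, 74) = 3404
3404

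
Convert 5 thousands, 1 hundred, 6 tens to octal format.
Convert 5 thousands, 1 hundred, 6 tens (place-value notation) → 5×1000 + 1×100 + 6×10 = 5160 (decimal)
Convert 5160 (decimal) → 5160 = 1×4096 + 2×512 + 5×8 → 0o12050 (octal)
0o12050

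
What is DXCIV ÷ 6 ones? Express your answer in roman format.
Convert DXCIV (Roman numeral) → 500 + 90 + 4 = 594 (decimal)
Convert 6 ones (place-value notation) → 6 (decimal)
Compute 594 ÷ 6 = 99
Convert 99 (decimal) → 99 = 90 + 9 → XCIX (Roman numeral)
XCIX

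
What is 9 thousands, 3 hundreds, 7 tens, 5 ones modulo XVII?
Convert 9 thousands, 3 hundreds, 7 tens, 5 ones (place-value notation) → 9×1000 + 3×100 + 7×10 + 5 = 9375 (decimal)
Convert XVII (Roman numeral) → 10 + 5 + 1 + 1 = 17 (decimal)
Compute 9375 mod 17 = 8
8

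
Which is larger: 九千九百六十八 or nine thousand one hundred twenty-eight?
Convert 九千九百六十八 (Chinese numeral) → 9×1000 + 9×100 + 6×10 + 8 = 9968 (decimal)
Convert nine thousand one hundred twenty-eight (English words) → 9×1000 + 1×100 + 28 = 9128 (decimal)
Compare 9968 vs 9128: larger = 9968
9968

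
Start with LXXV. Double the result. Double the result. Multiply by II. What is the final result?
Convert LXXV (Roman numeral) → 50 + 10 + 10 + 5 = 75 (decimal)
Start: 75
75 × 2 = 150
150 × 2 = 300
Convert II (Roman numeral) → 1 + 1 = 2 (decimal)
300 × 2 = 600
600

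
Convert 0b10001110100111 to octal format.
Convert 0b10001110100111 (binary) → 8192 + 512 + 256 + 128 + 32 + 4 + 2 + 1 = 9127 (decimal)
Convert 9127 (decimal) → 9127 = 2×4096 + 1×512 + 6×64 + 4×8 + 7 → 0o21647 (octal)
0o21647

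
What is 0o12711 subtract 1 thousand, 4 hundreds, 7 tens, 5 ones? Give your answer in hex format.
Convert 0o12711 (octal) → 1×4096 + 2×512 + 7×64 + 1×8 + 1 = 5577 (decimal)
Convert 1 thousand, 4 hundreds, 7 tens, 5 ones (place-value notation) → 1×1000 + 4×100 + 7×10 + 5 = 1475 (decimal)
Compute 5577 - 1475 = 4102
Convert 4102 (decimal) → 4102 = 1×4096 + 6 → 0x1006 (hexadecimal)
0x1006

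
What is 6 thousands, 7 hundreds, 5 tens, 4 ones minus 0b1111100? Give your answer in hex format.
Convert 6 thousands, 7 hundreds, 5 tens, 4 ones (place-value notation) → 6×1000 + 7×100 + 5×10 + 4 = 6754 (decimal)
Convert 0b1111100 (binary) → 64 + 32 + 16 + 8 + 4 = 124 (decimal)
Compute 6754 - 124 = 6630
Convert 6630 (decimal) → 6630 = 1×4096 + 9×256 + 14×16 + 6 → 0x19E6 (hexadecimal)
0x19E6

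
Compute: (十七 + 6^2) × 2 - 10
Convert 十七 (Chinese numeral) → 1×10 + 7 = 17 (decimal)
Convert 6^2 (power) → 36 (decimal)
Expression in decimal: (17 + 36) × 2 - 10
Parentheses first: 17 + 36 = 53
Multiply: 53 × 2 = 106
Subtract: 106 - 10 = 96
96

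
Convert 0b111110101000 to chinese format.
Convert 0b111110101000 (binary) → 2048 + 1024 + 512 + 256 + 128 + 32 + 8 = 4008 (decimal)
Convert 4008 (decimal) → 4008 = 4×1000 + 8 → 四千零八 (Chinese numeral)
四千零八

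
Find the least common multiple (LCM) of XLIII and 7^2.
Convert XLIII (Roman numeral) → 40 + 1 + 1 + 1 = 43 (decimal)
Convert 7^2 (power) → 49 (decimal)
Compute lcm(43, 49) = 2107
2107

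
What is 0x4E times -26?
Convert 0x4E (hexadecimal) → 4×16 + 14 = 78 (decimal)
Compute 78 × -26 = -2028
-2028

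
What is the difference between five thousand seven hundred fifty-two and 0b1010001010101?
Convert five thousand seven hundred fifty-two (English words) → 5×1000 + 7×100 + 52 = 5752 (decimal)
Convert 0b1010001010101 (binary) → 4096 + 1024 + 64 + 16 + 4 + 1 = 5205 (decimal)
Difference: |5752 - 5205| = 547
547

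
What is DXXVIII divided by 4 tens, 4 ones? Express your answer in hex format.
Convert DXXVIII (Roman numeral) → 500 + 10 + 10 + 5 + 1 + 1 + 1 = 528 (decimal)
Convert 4 tens, 4 ones (place-value notation) → 4×10 + 4 = 44 (decimal)
Compute 528 ÷ 44 = 12
Convert 12 (decimal) → 0xC (hexadecimal)
0xC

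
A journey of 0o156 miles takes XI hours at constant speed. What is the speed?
Convert 0o156 (octal) → 1×64 + 5×8 + 6 = 110 (decimal)
Convert XI (Roman numeral) → 10 + 1 = 11 (decimal)
Compute 110 ÷ 11 = 10
10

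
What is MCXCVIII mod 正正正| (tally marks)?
Convert MCXCVIII (Roman numeral) → 1000 + 100 + 90 + 5 + 1 + 1 + 1 = 1198 (decimal)
Convert 正正正| (tally marks) → 5 + 5 + 5 + 1 = 16 (decimal)
Compute 1198 mod 16 = 14
14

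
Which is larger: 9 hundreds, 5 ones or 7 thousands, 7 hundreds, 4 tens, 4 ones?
Convert 9 hundreds, 5 ones (place-value notation) → 9×100 + 5 = 905 (decimal)
Convert 7 thousands, 7 hundreds, 4 tens, 4 ones (place-value notation) → 7×1000 + 7×100 + 4×10 + 4 = 7744 (decimal)
Compare 905 vs 7744: larger = 7744
7744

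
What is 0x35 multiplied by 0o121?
Convert 0x35 (hexadecimal) → 3×16 + 5 = 53 (decimal)
Convert 0o121 (octal) → 1×64 + 2×8 + 1 = 81 (decimal)
Compute 53 × 81 = 4293
4293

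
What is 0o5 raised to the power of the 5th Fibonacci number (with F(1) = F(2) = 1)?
Convert 0o5 (octal) → 5 (decimal)
Convert the 5th Fibonacci number (with F(1) = F(2) = 1) (Fibonacci index) → 1, 1, 2, 3, 5 → 5 (decimal)
Compute 5 ^ 5 = 3125
3125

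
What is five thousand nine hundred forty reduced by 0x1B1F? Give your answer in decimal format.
Convert five thousand nine hundred forty (English words) → 5×1000 + 9×100 + 40 = 5940 (decimal)
Convert 0x1B1F (hexadecimal) → 1×4096 + 11×256 + 1×16 + 15 = 6943 (decimal)
Compute 5940 - 6943 = -1003
-1003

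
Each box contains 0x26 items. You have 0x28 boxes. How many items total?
Convert 0x26 (hexadecimal) → 2×16 + 6 = 38 (decimal)
Convert 0x28 (hexadecimal) → 2×16 + 8 = 40 (decimal)
Compute 38 × 40 = 1520
1520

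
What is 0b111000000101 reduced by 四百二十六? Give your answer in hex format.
Convert 0b111000000101 (binary) → 2048 + 1024 + 512 + 4 + 1 = 3589 (decimal)
Convert 四百二十六 (Chinese numeral) → 4×100 + 2×10 + 6 = 426 (decimal)
Compute 3589 - 426 = 3163
Convert 3163 (decimal) → 3163 = 12×256 + 5×16 + 11 → 0xC5B (hexadecimal)
0xC5B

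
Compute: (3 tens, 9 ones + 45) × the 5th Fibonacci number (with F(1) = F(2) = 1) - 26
Convert 3 tens, 9 ones (place-value notation) → 3×10 + 9 = 39 (decimal)
Convert the 5th Fibonacci number (with F(1) = F(2) = 1) (Fibonacci index) → 1, 1, 2, 3, 5 → 5 (decimal)
Expression in decimal: (39 + 45) × 5 - 26
Parentheses first: 39 + 45 = 84
Multiply: 84 × 5 = 420
Subtract: 420 - 26 = 394
394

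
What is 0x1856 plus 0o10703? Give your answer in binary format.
Convert 0x1856 (hexadecimal) → 1×4096 + 8×256 + 5×16 + 6 = 6230 (decimal)
Convert 0o10703 (octal) → 1×4096 + 7×64 + 3 = 4547 (decimal)
Compute 6230 + 4547 = 10777
Convert 10777 (decimal) → 10777 = 8192 + 2048 + 512 + 16 + 8 + 1 → 0b10101000011001 (binary)
0b10101000011001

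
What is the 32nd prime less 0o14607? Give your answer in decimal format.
Convert the 32nd prime (prime index) → 131 (decimal)
Convert 0o14607 (octal) → 1×4096 + 4×512 + 6×64 + 7 = 6535 (decimal)
Compute 131 - 6535 = -6404
-6404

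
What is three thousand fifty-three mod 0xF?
Convert three thousand fifty-three (English words) → 3×1000 + 53 = 3053 (decimal)
Convert 0xF (hexadecimal) → 15 (decimal)
Compute 3053 mod 15 = 8
8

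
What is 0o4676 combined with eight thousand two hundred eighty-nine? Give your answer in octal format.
Convert 0o4676 (octal) → 4×512 + 6×64 + 7×8 + 6 = 2494 (decimal)
Convert eight thousand two hundred eighty-nine (English words) → 8×1000 + 2×100 + 89 = 8289 (decimal)
Compute 2494 + 8289 = 10783
Convert 10783 (decimal) → 10783 = 2×4096 + 5×512 + 3×8 + 7 → 0o25037 (octal)
0o25037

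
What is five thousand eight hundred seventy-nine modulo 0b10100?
Convert five thousand eight hundred seventy-nine (English words) → 5×1000 + 8×100 + 79 = 5879 (decimal)
Convert 0b10100 (binary) → 16 + 4 = 20 (decimal)
Compute 5879 mod 20 = 19
19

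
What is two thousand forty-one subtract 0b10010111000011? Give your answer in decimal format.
Convert two thousand forty-one (English words) → 2×1000 + 41 = 2041 (decimal)
Convert 0b10010111000011 (binary) → 8192 + 1024 + 256 + 128 + 64 + 2 + 1 = 9667 (decimal)
Compute 2041 - 9667 = -7626
-7626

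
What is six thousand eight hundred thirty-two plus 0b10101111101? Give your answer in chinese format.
Convert six thousand eight hundred thirty-two (English words) → 6×1000 + 8×100 + 32 = 6832 (decimal)
Convert 0b10101111101 (binary) → 1024 + 256 + 64 + 32 + 16 + 8 + 4 + 1 = 1405 (decimal)
Compute 6832 + 1405 = 8237
Convert 8237 (decimal) → 8237 = 8×1000 + 2×100 + 3×10 + 7 → 八千二百三十七 (Chinese numeral)
八千二百三十七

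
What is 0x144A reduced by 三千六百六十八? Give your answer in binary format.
Convert 0x144A (hexadecimal) → 1×4096 + 4×256 + 4×16 + 10 = 5194 (decimal)
Convert 三千六百六十八 (Chinese numeral) → 3×1000 + 6×100 + 6×10 + 8 = 3668 (decimal)
Compute 5194 - 3668 = 1526
Convert 1526 (decimal) → 1526 = 1024 + 256 + 128 + 64 + 32 + 16 + 4 + 2 → 0b10111110110 (binary)
0b10111110110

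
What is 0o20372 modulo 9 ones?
Convert 0o20372 (octal) → 2×4096 + 3×64 + 7×8 + 2 = 8442 (decimal)
Convert 9 ones (place-value notation) → 9 (decimal)
Compute 8442 mod 9 = 0
0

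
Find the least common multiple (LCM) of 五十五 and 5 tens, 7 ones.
Convert 五十五 (Chinese numeral) → 5×10 + 5 = 55 (decimal)
Convert 5 tens, 7 ones (place-value notation) → 5×10 + 7 = 57 (decimal)
Compute lcm(55, 57) = 3135
3135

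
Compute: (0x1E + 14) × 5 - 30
Convert 0x1E (hexadecimal) → 1×16 + 14 = 30 (decimal)
Expression in decimal: (30 + 14) × 5 - 30
Parentheses first: 30 + 14 = 44
Multiply: 44 × 5 = 220
Subtract: 220 - 30 = 190
190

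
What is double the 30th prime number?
The 30th prime number = 113
Compute 113 × 2 = 226
226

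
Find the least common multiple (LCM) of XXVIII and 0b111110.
Convert XXVIII (Roman numeral) → 10 + 10 + 5 + 1 + 1 + 1 = 28 (decimal)
Convert 0b111110 (binary) → 32 + 16 + 8 + 4 + 2 = 62 (decimal)
Compute lcm(28, 62) = 868
868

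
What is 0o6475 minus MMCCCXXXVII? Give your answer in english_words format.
Convert 0o6475 (octal) → 6×512 + 4×64 + 7×8 + 5 = 3389 (decimal)
Convert MMCCCXXXVII (Roman numeral) → 1000 + 1000 + 100 + 100 + 100 + 10 + 10 + 10 + 5 + 1 + 1 = 2337 (decimal)
Compute 3389 - 2337 = 1052
Convert 1052 (decimal) → 1052 = 1×1000 + 52 → one thousand fifty-two (English words)
one thousand fifty-two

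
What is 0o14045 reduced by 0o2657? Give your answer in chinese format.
Convert 0o14045 (octal) → 1×4096 + 4×512 + 4×8 + 5 = 6181 (decimal)
Convert 0o2657 (octal) → 2×512 + 6×64 + 5×8 + 7 = 1455 (decimal)
Compute 6181 - 1455 = 4726
Convert 4726 (decimal) → 4726 = 4×1000 + 7×100 + 2×10 + 6 → 四千七百二十六 (Chinese numeral)
四千七百二十六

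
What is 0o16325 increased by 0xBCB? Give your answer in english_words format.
Convert 0o16325 (octal) → 1×4096 + 6×512 + 3×64 + 2×8 + 5 = 7381 (decimal)
Convert 0xBCB (hexadecimal) → 11×256 + 12×16 + 11 = 3019 (decimal)
Compute 7381 + 3019 = 10400
Convert 10400 (decimal) → 10400 = 10×1000 + 4×100 → ten thousand four hundred (English words)
ten thousand four hundred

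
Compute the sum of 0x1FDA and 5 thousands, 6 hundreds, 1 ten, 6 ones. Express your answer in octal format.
Convert 0x1FDA (hexadecimal) → 1×4096 + 15×256 + 13×16 + 10 = 8154 (decimal)
Convert 5 thousands, 6 hundreds, 1 ten, 6 ones (place-value notation) → 5×1000 + 6×100 + 1×10 + 6 = 5616 (decimal)
Compute 8154 + 5616 = 13770
Convert 13770 (decimal) → 13770 = 3×4096 + 2×512 + 7×64 + 1×8 + 2 → 0o32712 (octal)
0o32712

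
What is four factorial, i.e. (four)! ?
Convert four (English words) → 4 (decimal)
Compute 4! = 24
24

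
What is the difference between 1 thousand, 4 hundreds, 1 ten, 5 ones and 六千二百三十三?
Convert 1 thousand, 4 hundreds, 1 ten, 5 ones (place-value notation) → 1×1000 + 4×100 + 1×10 + 5 = 1415 (decimal)
Convert 六千二百三十三 (Chinese numeral) → 6×1000 + 2×100 + 3×10 + 3 = 6233 (decimal)
Difference: |1415 - 6233| = 4818
4818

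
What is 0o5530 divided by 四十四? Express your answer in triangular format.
Convert 0o5530 (octal) → 5×512 + 5×64 + 3×8 = 2904 (decimal)
Convert 四十四 (Chinese numeral) → 4×10 + 4 = 44 (decimal)
Compute 2904 ÷ 44 = 66
Convert 66 (decimal) → 66 = 11×12/2 → the 11th triangular number (triangular index)
the 11th triangular number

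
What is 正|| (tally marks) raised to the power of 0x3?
Convert 正|| (tally marks) → 5 + 2 = 7 (decimal)
Convert 0x3 (hexadecimal) → 3 (decimal)
Compute 7 ^ 3 = 343
343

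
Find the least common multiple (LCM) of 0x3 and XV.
Convert 0x3 (hexadecimal) → 3 (decimal)
Convert XV (Roman numeral) → 10 + 5 = 15 (decimal)
Compute lcm(3, 15) = 15
15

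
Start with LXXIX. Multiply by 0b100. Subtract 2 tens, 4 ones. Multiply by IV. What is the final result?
Convert LXXIX (Roman numeral) → 50 + 10 + 10 + 9 = 79 (decimal)
Start: 79
Convert 0b100 (binary) → 4 (decimal)
79 × 4 = 316
Convert 2 tens, 4 ones (place-value notation) → 2×10 + 4 = 24 (decimal)
316 - 24 = 292
Convert IV (Roman numeral) → 4 (decimal)
292 × 4 = 1168
1168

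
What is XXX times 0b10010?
Convert XXX (Roman numeral) → 10 + 10 + 10 = 30 (decimal)
Convert 0b10010 (binary) → 16 + 2 = 18 (decimal)
Compute 30 × 18 = 540
540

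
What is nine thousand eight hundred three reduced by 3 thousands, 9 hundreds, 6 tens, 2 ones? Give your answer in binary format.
Convert nine thousand eight hundred three (English words) → 9×1000 + 8×100 + 3 = 9803 (decimal)
Convert 3 thousands, 9 hundreds, 6 tens, 2 ones (place-value notation) → 3×1000 + 9×100 + 6×10 + 2 = 3962 (decimal)
Compute 9803 - 3962 = 5841
Convert 5841 (decimal) → 5841 = 4096 + 1024 + 512 + 128 + 64 + 16 + 1 → 0b1011011010001 (binary)
0b1011011010001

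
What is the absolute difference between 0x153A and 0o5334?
Convert 0x153A (hexadecimal) → 1×4096 + 5×256 + 3×16 + 10 = 5434 (decimal)
Convert 0o5334 (octal) → 5×512 + 3×64 + 3×8 + 4 = 2780 (decimal)
Compute |5434 - 2780| = 2654
2654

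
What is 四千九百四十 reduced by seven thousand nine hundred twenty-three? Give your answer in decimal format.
Convert 四千九百四十 (Chinese numeral) → 4×1000 + 9×100 + 4×10 = 4940 (decimal)
Convert seven thousand nine hundred twenty-three (English words) → 7×1000 + 9×100 + 23 = 7923 (decimal)
Compute 4940 - 7923 = -2983
-2983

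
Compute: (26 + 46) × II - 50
Convert II (Roman numeral) → 1 + 1 = 2 (decimal)
Expression in decimal: (26 + 46) × 2 - 50
Parentheses first: 26 + 46 = 72
Multiply: 72 × 2 = 144
Subtract: 144 - 50 = 94
94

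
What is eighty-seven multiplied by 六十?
Convert eighty-seven (English words) → 87 (decimal)
Convert 六十 (Chinese numeral) → 6×10 = 60 (decimal)
Compute 87 × 60 = 5220
5220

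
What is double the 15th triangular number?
The 15th triangular number = 15×16/2 = 120
Compute 120 × 2 = 240
240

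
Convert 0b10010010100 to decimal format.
Convert 0b10010010100 (binary) → 1024 + 128 + 16 + 4 = 1172 (decimal)
1172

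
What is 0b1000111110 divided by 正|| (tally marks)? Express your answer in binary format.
Convert 0b1000111110 (binary) → 512 + 32 + 16 + 8 + 4 + 2 = 574 (decimal)
Convert 正|| (tally marks) → 5 + 2 = 7 (decimal)
Compute 574 ÷ 7 = 82
Convert 82 (decimal) → 82 = 64 + 16 + 2 → 0b1010010 (binary)
0b1010010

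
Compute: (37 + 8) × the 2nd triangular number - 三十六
Convert the 2nd triangular number (triangular index) → 2×3/2 = 3 (decimal)
Convert 三十六 (Chinese numeral) → 3×10 + 6 = 36 (decimal)
Expression in decimal: (37 + 8) × 3 - 36
Parentheses first: 37 + 8 = 45
Multiply: 45 × 3 = 135
Subtract: 135 - 36 = 99
99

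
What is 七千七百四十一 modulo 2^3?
Convert 七千七百四十一 (Chinese numeral) → 7×1000 + 7×100 + 4×10 + 1 = 7741 (decimal)
Convert 2^3 (power) → 8 (decimal)
Compute 7741 mod 8 = 5
5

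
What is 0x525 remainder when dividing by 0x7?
Convert 0x525 (hexadecimal) → 5×256 + 2×16 + 5 = 1317 (decimal)
Convert 0x7 (hexadecimal) → 7 (decimal)
Compute 1317 mod 7 = 1
1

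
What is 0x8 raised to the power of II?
Convert 0x8 (hexadecimal) → 8 (decimal)
Convert II (Roman numeral) → 1 + 1 = 2 (decimal)
Compute 8 ^ 2 = 64
64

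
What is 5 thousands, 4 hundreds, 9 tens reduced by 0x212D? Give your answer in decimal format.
Convert 5 thousands, 4 hundreds, 9 tens (place-value notation) → 5×1000 + 4×100 + 9×10 = 5490 (decimal)
Convert 0x212D (hexadecimal) → 2×4096 + 1×256 + 2×16 + 13 = 8493 (decimal)
Compute 5490 - 8493 = -3003
-3003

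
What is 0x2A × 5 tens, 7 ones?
Convert 0x2A (hexadecimal) → 2×16 + 10 = 42 (decimal)
Convert 5 tens, 7 ones (place-value notation) → 5×10 + 7 = 57 (decimal)
Compute 42 × 57 = 2394
2394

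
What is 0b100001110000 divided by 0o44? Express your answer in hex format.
Convert 0b100001110000 (binary) → 2048 + 64 + 32 + 16 = 2160 (decimal)
Convert 0o44 (octal) → 4×8 + 4 = 36 (decimal)
Compute 2160 ÷ 36 = 60
Convert 60 (decimal) → 60 = 3×16 + 12 → 0x3C (hexadecimal)
0x3C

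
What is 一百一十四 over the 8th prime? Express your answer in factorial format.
Convert 一百一十四 (Chinese numeral) → 1×100 + 1×10 + 4 = 114 (decimal)
Convert the 8th prime (prime index) → 19 (decimal)
Compute 114 ÷ 19 = 6
Convert 6 (decimal) → 3! (factorial)
3!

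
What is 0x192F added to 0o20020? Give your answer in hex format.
Convert 0x192F (hexadecimal) → 1×4096 + 9×256 + 2×16 + 15 = 6447 (decimal)
Convert 0o20020 (octal) → 2×4096 + 2×8 = 8208 (decimal)
Compute 6447 + 8208 = 14655
Convert 14655 (decimal) → 14655 = 3×4096 + 9×256 + 3×16 + 15 → 0x393F (hexadecimal)
0x393F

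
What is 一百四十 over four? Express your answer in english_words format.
Convert 一百四十 (Chinese numeral) → 1×100 + 4×10 = 140 (decimal)
Convert four (English words) → 4 (decimal)
Compute 140 ÷ 4 = 35
Convert 35 (decimal) → thirty-five (English words)
thirty-five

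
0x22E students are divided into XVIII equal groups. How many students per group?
Convert 0x22E (hexadecimal) → 2×256 + 2×16 + 14 = 558 (decimal)
Convert XVIII (Roman numeral) → 10 + 5 + 1 + 1 + 1 = 18 (decimal)
Compute 558 ÷ 18 = 31
31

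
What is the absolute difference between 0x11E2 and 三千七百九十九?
Convert 0x11E2 (hexadecimal) → 1×4096 + 1×256 + 14×16 + 2 = 4578 (decimal)
Convert 三千七百九十九 (Chinese numeral) → 3×1000 + 7×100 + 9×10 + 9 = 3799 (decimal)
Compute |4578 - 3799| = 779
779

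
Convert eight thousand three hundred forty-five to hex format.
Convert eight thousand three hundred forty-five (English words) → 8×1000 + 3×100 + 45 = 8345 (decimal)
Convert 8345 (decimal) → 8345 = 2×4096 + 9×16 + 9 → 0x2099 (hexadecimal)
0x2099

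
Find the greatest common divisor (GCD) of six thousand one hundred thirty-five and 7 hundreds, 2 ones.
Convert six thousand one hundred thirty-five (English words) → 6×1000 + 1×100 + 35 = 6135 (decimal)
Convert 7 hundreds, 2 ones (place-value notation) → 7×100 + 2 = 702 (decimal)
Compute gcd(6135, 702) = 3
3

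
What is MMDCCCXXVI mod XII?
Convert MMDCCCXXVI (Roman numeral) → 1000 + 1000 + 500 + 100 + 100 + 100 + 10 + 10 + 5 + 1 = 2826 (decimal)
Convert XII (Roman numeral) → 10 + 1 + 1 = 12 (decimal)
Compute 2826 mod 12 = 6
6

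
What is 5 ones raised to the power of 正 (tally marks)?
Convert 5 ones (place-value notation) → 5 (decimal)
Convert 正 (tally marks) → 5 (decimal)
Compute 5 ^ 5 = 3125
3125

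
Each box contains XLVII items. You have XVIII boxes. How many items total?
Convert XLVII (Roman numeral) → 40 + 5 + 1 + 1 = 47 (decimal)
Convert XVIII (Roman numeral) → 10 + 5 + 1 + 1 + 1 = 18 (decimal)
Compute 47 × 18 = 846
846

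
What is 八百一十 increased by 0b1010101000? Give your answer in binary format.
Convert 八百一十 (Chinese numeral) → 8×100 + 1×10 = 810 (decimal)
Convert 0b1010101000 (binary) → 512 + 128 + 32 + 8 = 680 (decimal)
Compute 810 + 680 = 1490
Convert 1490 (decimal) → 1490 = 1024 + 256 + 128 + 64 + 16 + 2 → 0b10111010010 (binary)
0b10111010010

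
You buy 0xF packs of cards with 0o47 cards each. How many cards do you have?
Convert 0o47 (octal) → 4×8 + 7 = 39 (decimal)
Convert 0xF (hexadecimal) → 15 (decimal)
Compute 39 × 15 = 585
585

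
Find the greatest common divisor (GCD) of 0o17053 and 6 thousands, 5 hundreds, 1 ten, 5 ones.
Convert 0o17053 (octal) → 1×4096 + 7×512 + 5×8 + 3 = 7723 (decimal)
Convert 6 thousands, 5 hundreds, 1 ten, 5 ones (place-value notation) → 6×1000 + 5×100 + 1×10 + 5 = 6515 (decimal)
Compute gcd(7723, 6515) = 1
1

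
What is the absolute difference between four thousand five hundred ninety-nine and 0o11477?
Convert four thousand five hundred ninety-nine (English words) → 4×1000 + 5×100 + 99 = 4599 (decimal)
Convert 0o11477 (octal) → 1×4096 + 1×512 + 4×64 + 7×8 + 7 = 4927 (decimal)
Compute |4599 - 4927| = 328
328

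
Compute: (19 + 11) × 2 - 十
Convert 十 (Chinese numeral) → 1×10 = 10 (decimal)
Expression in decimal: (19 + 11) × 2 - 10
Parentheses first: 19 + 11 = 30
Multiply: 30 × 2 = 60
Subtract: 60 - 10 = 50
50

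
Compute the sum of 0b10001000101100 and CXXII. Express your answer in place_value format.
Convert 0b10001000101100 (binary) → 8192 + 512 + 32 + 8 + 4 = 8748 (decimal)
Convert CXXII (Roman numeral) → 100 + 10 + 10 + 1 + 1 = 122 (decimal)
Compute 8748 + 122 = 8870
Convert 8870 (decimal) → 8870 = 8×1000 + 8×100 + 7×10 → 8 thousands, 8 hundreds, 7 tens (place-value notation)
8 thousands, 8 hundreds, 7 tens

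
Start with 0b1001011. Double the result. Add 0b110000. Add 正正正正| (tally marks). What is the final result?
Convert 0b1001011 (binary) → 64 + 8 + 2 + 1 = 75 (decimal)
Start: 75
75 × 2 = 150
Convert 0b110000 (binary) → 32 + 16 = 48 (decimal)
150 + 48 = 198
Convert 正正正正| (tally marks) → 5 + 5 + 5 + 5 + 1 = 21 (decimal)
198 + 21 = 219
219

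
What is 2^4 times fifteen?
Convert 2^4 (power) → 16 (decimal)
Convert fifteen (English words) → 15 (decimal)
Compute 16 × 15 = 240
240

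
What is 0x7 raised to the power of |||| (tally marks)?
Convert 0x7 (hexadecimal) → 7 (decimal)
Convert |||| (tally marks) → 4 (decimal)
Compute 7 ^ 4 = 2401
2401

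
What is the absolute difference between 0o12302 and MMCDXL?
Convert 0o12302 (octal) → 1×4096 + 2×512 + 3×64 + 2 = 5314 (decimal)
Convert MMCDXL (Roman numeral) → 1000 + 1000 + 400 + 40 = 2440 (decimal)
Compute |5314 - 2440| = 2874
2874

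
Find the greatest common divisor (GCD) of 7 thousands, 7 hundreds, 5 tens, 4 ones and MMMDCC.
Convert 7 thousands, 7 hundreds, 5 tens, 4 ones (place-value notation) → 7×1000 + 7×100 + 5×10 + 4 = 7754 (decimal)
Convert MMMDCC (Roman numeral) → 1000 + 1000 + 1000 + 500 + 100 + 100 = 3700 (decimal)
Compute gcd(7754, 3700) = 2
2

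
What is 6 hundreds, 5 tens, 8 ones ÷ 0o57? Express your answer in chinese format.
Convert 6 hundreds, 5 tens, 8 ones (place-value notation) → 6×100 + 5×10 + 8 = 658 (decimal)
Convert 0o57 (octal) → 5×8 + 7 = 47 (decimal)
Compute 658 ÷ 47 = 14
Convert 14 (decimal) → 14 = 1×10 + 4 → 十四 (Chinese numeral)
十四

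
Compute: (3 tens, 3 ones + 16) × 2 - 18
Convert 3 tens, 3 ones (place-value notation) → 3×10 + 3 = 33 (decimal)
Expression in decimal: (33 + 16) × 2 - 18
Parentheses first: 33 + 16 = 49
Multiply: 49 × 2 = 98
Subtract: 98 - 18 = 80
80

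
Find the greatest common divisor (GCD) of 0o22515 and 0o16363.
Convert 0o22515 (octal) → 2×4096 + 2×512 + 5×64 + 1×8 + 5 = 9549 (decimal)
Convert 0o16363 (octal) → 1×4096 + 6×512 + 3×64 + 6×8 + 3 = 7411 (decimal)
Compute gcd(9549, 7411) = 1
1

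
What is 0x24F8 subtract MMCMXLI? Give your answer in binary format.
Convert 0x24F8 (hexadecimal) → 2×4096 + 4×256 + 15×16 + 8 = 9464 (decimal)
Convert MMCMXLI (Roman numeral) → 1000 + 1000 + 900 + 40 + 1 = 2941 (decimal)
Compute 9464 - 2941 = 6523
Convert 6523 (decimal) → 6523 = 4096 + 2048 + 256 + 64 + 32 + 16 + 8 + 2 + 1 → 0b1100101111011 (binary)
0b1100101111011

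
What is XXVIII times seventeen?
Convert XXVIII (Roman numeral) → 10 + 10 + 5 + 1 + 1 + 1 = 28 (decimal)
Convert seventeen (English words) → 17 (decimal)
Compute 28 × 17 = 476
476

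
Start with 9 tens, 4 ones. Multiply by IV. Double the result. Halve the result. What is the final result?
Convert 9 tens, 4 ones (place-value notation) → 9×10 + 4 = 94 (decimal)
Start: 94
Convert IV (Roman numeral) → 4 (decimal)
94 × 4 = 376
376 × 2 = 752
752 ÷ 2 = 376
376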